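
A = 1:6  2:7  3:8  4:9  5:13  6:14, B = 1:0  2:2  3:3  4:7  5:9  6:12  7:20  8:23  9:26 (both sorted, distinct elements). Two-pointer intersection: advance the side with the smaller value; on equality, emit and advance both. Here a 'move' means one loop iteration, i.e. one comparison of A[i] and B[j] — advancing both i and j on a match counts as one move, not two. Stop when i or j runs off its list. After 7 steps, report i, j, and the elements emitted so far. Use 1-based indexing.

i=5, j=6, emitted=[7, 9]

i=1 j=1: 6>0, j++
i=1 j=2: 6>2, j++
i=1 j=3: 6>3, j++
i=1 j=4: 6<7, i++
i=2 j=4: 7==7 emit, i++,j++
i=3 j=5: 8<9, i++
i=4 j=5: 9==9 emit, i++,j++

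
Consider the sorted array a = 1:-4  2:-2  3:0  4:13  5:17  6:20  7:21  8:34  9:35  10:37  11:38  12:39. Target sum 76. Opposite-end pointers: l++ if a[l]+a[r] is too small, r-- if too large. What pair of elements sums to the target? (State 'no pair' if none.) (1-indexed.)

[1,12] -4+39=35 <76 → l++
[2,12] -2+39=37 <76 → l++
[3,12] 0+39=39 <76 → l++
[4,12] 13+39=52 <76 → l++
[5,12] 17+39=56 <76 → l++
[6,12] 20+39=59 <76 → l++
[7,12] 21+39=60 <76 → l++
[8,12] 34+39=73 <76 → l++
[9,12] 35+39=74 <76 → l++
[10,12] 37+39=76 → found

(37, 39)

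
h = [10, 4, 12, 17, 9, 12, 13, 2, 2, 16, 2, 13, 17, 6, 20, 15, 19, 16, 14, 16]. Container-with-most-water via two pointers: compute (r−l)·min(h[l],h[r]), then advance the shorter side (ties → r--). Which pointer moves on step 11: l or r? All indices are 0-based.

[0,19] min(10,16)*19=190 best=190 * → l++
[1,19] min(4,16)*18=72 best=190 → l++
[2,19] min(12,16)*17=204 best=204 * → l++
[3,19] min(17,16)*16=256 best=256 * → r--
[3,18] min(17,14)*15=210 best=256 → r--
[3,17] min(17,16)*14=224 best=256 → r--
[3,16] min(17,19)*13=221 best=256 → l++
[4,16] min(9,19)*12=108 best=256 → l++
[5,16] min(12,19)*11=132 best=256 → l++
[6,16] min(13,19)*10=130 best=256 → l++
[7,16] min(2,19)*9=18 best=256 → l++

l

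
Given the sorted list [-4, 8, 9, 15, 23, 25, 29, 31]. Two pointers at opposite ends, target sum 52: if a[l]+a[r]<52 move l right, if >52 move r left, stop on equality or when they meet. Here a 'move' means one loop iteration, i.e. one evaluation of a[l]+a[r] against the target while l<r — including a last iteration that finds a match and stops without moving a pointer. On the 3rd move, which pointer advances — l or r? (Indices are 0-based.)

[0,7] -4+31=27 <52 → l++
[1,7] 8+31=39 <52 → l++
[2,7] 9+31=40 <52 → l++

l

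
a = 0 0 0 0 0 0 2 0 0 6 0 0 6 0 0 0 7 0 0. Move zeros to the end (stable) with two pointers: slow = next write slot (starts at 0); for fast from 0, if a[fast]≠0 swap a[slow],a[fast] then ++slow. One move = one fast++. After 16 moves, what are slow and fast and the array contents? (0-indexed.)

(s=0,f=0) a[fast]=0 → fast++
(s=0,f=1) a[fast]=0 → fast++
(s=0,f=2) a[fast]=0 → fast++
(s=0,f=3) a[fast]=0 → fast++
(s=0,f=4) a[fast]=0 → fast++
(s=0,f=5) a[fast]=0 → fast++
(s=0,f=6) a[fast]=2≠0 swap→a[0]=2 → slow++,fast++
(s=1,f=7) a[fast]=0 → fast++
(s=1,f=8) a[fast]=0 → fast++
(s=1,f=9) a[fast]=6≠0 swap→a[1]=6 → slow++,fast++
(s=2,f=10) a[fast]=0 → fast++
(s=2,f=11) a[fast]=0 → fast++
(s=2,f=12) a[fast]=6≠0 swap→a[2]=6 → slow++,fast++
(s=3,f=13) a[fast]=0 → fast++
(s=3,f=14) a[fast]=0 → fast++
(s=3,f=15) a[fast]=0 → fast++

slow=3, fast=16, a=[2, 6, 6, 0, 0, 0, 0, 0, 0, 0, 0, 0, 0, 0, 0, 0, 7, 0, 0]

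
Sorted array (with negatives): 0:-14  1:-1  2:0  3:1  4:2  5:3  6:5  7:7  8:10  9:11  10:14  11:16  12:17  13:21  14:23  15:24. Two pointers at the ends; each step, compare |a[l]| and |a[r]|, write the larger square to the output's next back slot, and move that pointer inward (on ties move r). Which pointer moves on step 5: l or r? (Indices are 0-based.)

[0,15] |-14|<=|24| out[15]=576 → r--
[0,14] |-14|<=|23| out[14]=529 → r--
[0,13] |-14|<=|21| out[13]=441 → r--
[0,12] |-14|<=|17| out[12]=289 → r--
[0,11] |-14|<=|16| out[11]=256 → r--

r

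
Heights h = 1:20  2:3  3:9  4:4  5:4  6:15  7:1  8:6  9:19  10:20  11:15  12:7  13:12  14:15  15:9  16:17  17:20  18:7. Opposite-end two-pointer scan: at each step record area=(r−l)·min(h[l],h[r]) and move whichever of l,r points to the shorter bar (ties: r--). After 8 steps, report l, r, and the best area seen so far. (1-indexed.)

[1,18] min(20,7)*17=119 best=119 * → r--
[1,17] min(20,20)*16=320 best=320 * → r--
[1,16] min(20,17)*15=255 best=320 → r--
[1,15] min(20,9)*14=126 best=320 → r--
[1,14] min(20,15)*13=195 best=320 → r--
[1,13] min(20,12)*12=144 best=320 → r--
[1,12] min(20,7)*11=77 best=320 → r--
[1,11] min(20,15)*10=150 best=320 → r--

l=1, r=10, best area=320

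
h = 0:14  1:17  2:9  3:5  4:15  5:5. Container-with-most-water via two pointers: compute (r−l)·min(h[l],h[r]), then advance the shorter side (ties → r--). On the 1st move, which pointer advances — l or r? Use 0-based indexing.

[0,5] min(14,5)*5=25 best=25 * → r--

r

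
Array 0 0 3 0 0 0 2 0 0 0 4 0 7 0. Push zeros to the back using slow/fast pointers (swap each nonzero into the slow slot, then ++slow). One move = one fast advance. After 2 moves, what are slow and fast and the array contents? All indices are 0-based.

slow=0, fast=2, a=[0, 0, 3, 0, 0, 0, 2, 0, 0, 0, 4, 0, 7, 0]

(s=0,f=0) a[fast]=0 → fast++
(s=0,f=1) a[fast]=0 → fast++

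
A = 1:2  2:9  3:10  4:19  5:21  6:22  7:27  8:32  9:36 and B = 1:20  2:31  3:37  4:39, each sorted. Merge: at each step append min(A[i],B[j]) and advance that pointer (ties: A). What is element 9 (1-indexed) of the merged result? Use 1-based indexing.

[i=1,j=1] A[i]=2<=B[j]=20 take 2 → i++
[i=2,j=1] A[i]=9<=B[j]=20 take 9 → i++
[i=3,j=1] A[i]=10<=B[j]=20 take 10 → i++
[i=4,j=1] A[i]=19<=B[j]=20 take 19 → i++
[i=5,j=1] A[i]=21>B[j]=20 take 20 → j++
[i=5,j=2] A[i]=21<=B[j]=31 take 21 → i++
[i=6,j=2] A[i]=22<=B[j]=31 take 22 → i++
[i=7,j=2] A[i]=27<=B[j]=31 take 27 → i++
[i=8,j=2] A[i]=32>B[j]=31 take 31 → j++
[i=8,j=3] A[i]=32<=B[j]=37 take 32 → i++
[i=9,j=3] A[i]=36<=B[j]=37 take 36 → i++
[i=10,j=3] A done, take B[j]=37 → j++
[i=10,j=4] A done, take B[j]=39 → j++

merged[9] = 31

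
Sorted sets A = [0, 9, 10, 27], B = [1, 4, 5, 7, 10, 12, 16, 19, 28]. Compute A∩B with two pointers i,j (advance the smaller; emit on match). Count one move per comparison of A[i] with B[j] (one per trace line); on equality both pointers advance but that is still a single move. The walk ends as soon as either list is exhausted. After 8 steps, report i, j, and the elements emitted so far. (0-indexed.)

i=3, j=6, emitted=[10]

[i=0,j=0] 0<1 → i++
[i=1,j=0] 9>1 → j++
[i=1,j=1] 9>4 → j++
[i=1,j=2] 9>5 → j++
[i=1,j=3] 9>7 → j++
[i=1,j=4] 9<10 → i++
[i=2,j=4] 10==10 emit → i++,j++
[i=3,j=5] 27>12 → j++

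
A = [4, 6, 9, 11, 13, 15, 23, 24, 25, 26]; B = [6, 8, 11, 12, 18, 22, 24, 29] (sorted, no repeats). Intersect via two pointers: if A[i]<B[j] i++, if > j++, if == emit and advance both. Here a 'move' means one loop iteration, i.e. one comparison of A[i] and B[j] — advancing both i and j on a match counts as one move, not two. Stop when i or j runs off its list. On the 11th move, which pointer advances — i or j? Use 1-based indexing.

i

[i=1,j=1] 4<6 → i++
[i=2,j=1] 6==6 emit → i++,j++
[i=3,j=2] 9>8 → j++
[i=3,j=3] 9<11 → i++
[i=4,j=3] 11==11 emit → i++,j++
[i=5,j=4] 13>12 → j++
[i=5,j=5] 13<18 → i++
[i=6,j=5] 15<18 → i++
[i=7,j=5] 23>18 → j++
[i=7,j=6] 23>22 → j++
[i=7,j=7] 23<24 → i++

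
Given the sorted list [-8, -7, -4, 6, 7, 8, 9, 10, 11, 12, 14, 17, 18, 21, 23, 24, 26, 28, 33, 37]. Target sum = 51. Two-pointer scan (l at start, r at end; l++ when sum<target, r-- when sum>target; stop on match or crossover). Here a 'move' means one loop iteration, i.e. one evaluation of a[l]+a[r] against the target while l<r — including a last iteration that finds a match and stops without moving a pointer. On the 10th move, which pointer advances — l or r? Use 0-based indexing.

[0,19] -8+37=29 <51 → l++
[1,19] -7+37=30 <51 → l++
[2,19] -4+37=33 <51 → l++
[3,19] 6+37=43 <51 → l++
[4,19] 7+37=44 <51 → l++
[5,19] 8+37=45 <51 → l++
[6,19] 9+37=46 <51 → l++
[7,19] 10+37=47 <51 → l++
[8,19] 11+37=48 <51 → l++
[9,19] 12+37=49 <51 → l++

l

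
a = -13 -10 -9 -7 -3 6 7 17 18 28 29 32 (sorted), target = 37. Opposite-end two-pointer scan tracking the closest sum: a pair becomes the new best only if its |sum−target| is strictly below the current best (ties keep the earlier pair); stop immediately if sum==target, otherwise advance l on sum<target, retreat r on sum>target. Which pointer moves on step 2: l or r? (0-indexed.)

l

l=0 r=11: -13+32=19 d=18 *, l++
l=1 r=11: -10+32=22 d=15 *, l++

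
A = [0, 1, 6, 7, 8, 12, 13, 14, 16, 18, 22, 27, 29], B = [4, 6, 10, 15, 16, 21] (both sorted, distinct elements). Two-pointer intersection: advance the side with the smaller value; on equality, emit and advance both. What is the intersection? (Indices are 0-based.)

intersection = [6, 16]

[i=0,j=0] 0<4 → i++
[i=1,j=0] 1<4 → i++
[i=2,j=0] 6>4 → j++
[i=2,j=1] 6==6 emit → i++,j++
[i=3,j=2] 7<10 → i++
[i=4,j=2] 8<10 → i++
[i=5,j=2] 12>10 → j++
[i=5,j=3] 12<15 → i++
[i=6,j=3] 13<15 → i++
[i=7,j=3] 14<15 → i++
[i=8,j=3] 16>15 → j++
[i=8,j=4] 16==16 emit → i++,j++
[i=9,j=5] 18<21 → i++
[i=10,j=5] 22>21 → j++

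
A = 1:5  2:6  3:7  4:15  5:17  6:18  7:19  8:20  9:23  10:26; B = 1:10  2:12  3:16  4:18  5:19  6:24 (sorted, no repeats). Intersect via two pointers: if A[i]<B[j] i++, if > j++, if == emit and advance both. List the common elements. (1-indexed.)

[i=1,j=1] 5<10 → i++
[i=2,j=1] 6<10 → i++
[i=3,j=1] 7<10 → i++
[i=4,j=1] 15>10 → j++
[i=4,j=2] 15>12 → j++
[i=4,j=3] 15<16 → i++
[i=5,j=3] 17>16 → j++
[i=5,j=4] 17<18 → i++
[i=6,j=4] 18==18 emit → i++,j++
[i=7,j=5] 19==19 emit → i++,j++
[i=8,j=6] 20<24 → i++
[i=9,j=6] 23<24 → i++
[i=10,j=6] 26>24 → j++

intersection = [18, 19]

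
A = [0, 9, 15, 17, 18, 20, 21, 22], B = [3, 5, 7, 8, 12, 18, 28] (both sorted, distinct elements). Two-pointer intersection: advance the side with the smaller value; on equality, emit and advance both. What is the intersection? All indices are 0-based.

intersection = [18]

[i=0,j=0] 0<3 → i++
[i=1,j=0] 9>3 → j++
[i=1,j=1] 9>5 → j++
[i=1,j=2] 9>7 → j++
[i=1,j=3] 9>8 → j++
[i=1,j=4] 9<12 → i++
[i=2,j=4] 15>12 → j++
[i=2,j=5] 15<18 → i++
[i=3,j=5] 17<18 → i++
[i=4,j=5] 18==18 emit → i++,j++
[i=5,j=6] 20<28 → i++
[i=6,j=6] 21<28 → i++
[i=7,j=6] 22<28 → i++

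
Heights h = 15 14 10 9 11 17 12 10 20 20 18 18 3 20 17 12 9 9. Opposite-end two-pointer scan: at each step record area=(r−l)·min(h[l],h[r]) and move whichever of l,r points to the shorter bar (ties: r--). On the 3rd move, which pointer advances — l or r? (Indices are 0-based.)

l=0 r=17: min(15,9)*17=153 best=153 *, r--
l=0 r=16: min(15,9)*16=144 best=153, r--
l=0 r=15: min(15,12)*15=180 best=180 *, r--

r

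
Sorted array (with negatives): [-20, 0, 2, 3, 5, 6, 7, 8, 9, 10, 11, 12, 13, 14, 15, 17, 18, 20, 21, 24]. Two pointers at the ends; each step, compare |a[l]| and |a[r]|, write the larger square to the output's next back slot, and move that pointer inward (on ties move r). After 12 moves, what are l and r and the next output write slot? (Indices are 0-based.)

l=1, r=8, next write slot=7

l=0 r=19: |-20|<=|24| out[19]=576, r--
l=0 r=18: |-20|<=|21| out[18]=441, r--
l=0 r=17: |-20|<=|20| out[17]=400, r--
l=0 r=16: |-20|>|18| out[16]=400, l++
l=1 r=16: |0|<=|18| out[15]=324, r--
l=1 r=15: |0|<=|17| out[14]=289, r--
l=1 r=14: |0|<=|15| out[13]=225, r--
l=1 r=13: |0|<=|14| out[12]=196, r--
l=1 r=12: |0|<=|13| out[11]=169, r--
l=1 r=11: |0|<=|12| out[10]=144, r--
l=1 r=10: |0|<=|11| out[9]=121, r--
l=1 r=9: |0|<=|10| out[8]=100, r--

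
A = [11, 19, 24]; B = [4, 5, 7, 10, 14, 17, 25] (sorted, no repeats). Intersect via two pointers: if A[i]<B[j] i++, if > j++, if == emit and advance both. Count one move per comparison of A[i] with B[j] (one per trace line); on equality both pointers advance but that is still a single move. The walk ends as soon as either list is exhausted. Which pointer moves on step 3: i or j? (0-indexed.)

i=0 j=0: 11>4, j++
i=0 j=1: 11>5, j++
i=0 j=2: 11>7, j++

j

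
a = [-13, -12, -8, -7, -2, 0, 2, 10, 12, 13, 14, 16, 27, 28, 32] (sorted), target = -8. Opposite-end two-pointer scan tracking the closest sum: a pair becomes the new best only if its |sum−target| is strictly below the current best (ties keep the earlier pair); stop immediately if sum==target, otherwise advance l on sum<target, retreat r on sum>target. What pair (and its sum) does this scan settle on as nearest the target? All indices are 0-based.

l=0 r=14: -13+32=19 d=27 *, r--
l=0 r=13: -13+28=15 d=23 *, r--
l=0 r=12: -13+27=14 d=22 *, r--
l=0 r=11: -13+16=3 d=11 *, r--
l=0 r=10: -13+14=1 d=9 *, r--
l=0 r=9: -13+13=0 d=8 *, r--
l=0 r=8: -13+12=-1 d=7 *, r--
l=0 r=7: -13+10=-3 d=5 *, r--
l=0 r=6: -13+2=-11 d=3 *, l++
l=1 r=6: -12+2=-10 d=2 *, l++
l=2 r=6: -8+2=-6 d=2, r--
l=2 r=5: -8+0=-8 d=0 *, stop

pair (-8, 0) with sum -8 (|Δ|=0)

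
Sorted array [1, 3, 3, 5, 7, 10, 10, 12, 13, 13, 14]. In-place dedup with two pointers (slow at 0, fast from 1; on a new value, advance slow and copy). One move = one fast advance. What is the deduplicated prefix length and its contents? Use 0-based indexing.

slow=0 fast=1: a[fast]=3≠a[slow]=1 write a[1]=3, slow++,fast++
slow=1 fast=2: a[fast]=3=a[slow] dup, fast++
slow=1 fast=3: a[fast]=5≠a[slow]=3 write a[2]=5, slow++,fast++
slow=2 fast=4: a[fast]=7≠a[slow]=5 write a[3]=7, slow++,fast++
slow=3 fast=5: a[fast]=10≠a[slow]=7 write a[4]=10, slow++,fast++
slow=4 fast=6: a[fast]=10=a[slow] dup, fast++
slow=4 fast=7: a[fast]=12≠a[slow]=10 write a[5]=12, slow++,fast++
slow=5 fast=8: a[fast]=13≠a[slow]=12 write a[6]=13, slow++,fast++
slow=6 fast=9: a[fast]=13=a[slow] dup, fast++
slow=6 fast=10: a[fast]=14≠a[slow]=13 write a[7]=14, slow++,fast++

length 8; prefix = [1, 3, 5, 7, 10, 12, 13, 14]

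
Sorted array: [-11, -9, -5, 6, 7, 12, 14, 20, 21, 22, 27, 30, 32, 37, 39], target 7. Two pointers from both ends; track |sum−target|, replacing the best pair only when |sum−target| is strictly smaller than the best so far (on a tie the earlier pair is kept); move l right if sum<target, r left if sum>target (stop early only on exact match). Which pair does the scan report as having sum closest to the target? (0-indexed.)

[0,14] -11+39=28 d=21 * → r--
[0,13] -11+37=26 d=19 * → r--
[0,12] -11+32=21 d=14 * → r--
[0,11] -11+30=19 d=12 * → r--
[0,10] -11+27=16 d=9 * → r--
[0,9] -11+22=11 d=4 * → r--
[0,8] -11+21=10 d=3 * → r--
[0,7] -11+20=9 d=2 * → r--
[0,6] -11+14=3 d=4 → l++
[1,6] -9+14=5 d=2 → l++
[2,6] -5+14=9 d=2 → r--
[2,5] -5+12=7 d=0 * → stop

pair (-5, 12) with sum 7 (|Δ|=0)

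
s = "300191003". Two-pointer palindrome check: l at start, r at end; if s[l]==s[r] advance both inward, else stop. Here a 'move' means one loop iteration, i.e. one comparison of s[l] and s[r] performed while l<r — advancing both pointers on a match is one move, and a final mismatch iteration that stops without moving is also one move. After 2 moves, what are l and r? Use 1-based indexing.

l=3, r=7

l=1 r=9: '3'=='3', l++,r--
l=2 r=8: '0'=='0', l++,r--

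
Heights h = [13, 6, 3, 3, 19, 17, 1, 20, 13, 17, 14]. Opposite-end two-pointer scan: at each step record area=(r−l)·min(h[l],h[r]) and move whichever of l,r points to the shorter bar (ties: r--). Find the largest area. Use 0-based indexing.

l=0 r=10: min(13,14)*10=130 best=130 *, l++
l=1 r=10: min(6,14)*9=54 best=130, l++
l=2 r=10: min(3,14)*8=24 best=130, l++
l=3 r=10: min(3,14)*7=21 best=130, l++
l=4 r=10: min(19,14)*6=84 best=130, r--
l=4 r=9: min(19,17)*5=85 best=130, r--
l=4 r=8: min(19,13)*4=52 best=130, r--
l=4 r=7: min(19,20)*3=57 best=130, l++
l=5 r=7: min(17,20)*2=34 best=130, l++
l=6 r=7: min(1,20)*1=1 best=130, l++

max area = 130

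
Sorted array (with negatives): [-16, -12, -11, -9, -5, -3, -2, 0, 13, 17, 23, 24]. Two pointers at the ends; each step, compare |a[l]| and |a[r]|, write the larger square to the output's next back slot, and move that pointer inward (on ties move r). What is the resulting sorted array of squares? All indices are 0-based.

l=0 r=11: |-16|<=|24| out[11]=576, r--
l=0 r=10: |-16|<=|23| out[10]=529, r--
l=0 r=9: |-16|<=|17| out[9]=289, r--
l=0 r=8: |-16|>|13| out[8]=256, l++
l=1 r=8: |-12|<=|13| out[7]=169, r--
l=1 r=7: |-12|>|0| out[6]=144, l++
l=2 r=7: |-11|>|0| out[5]=121, l++
l=3 r=7: |-9|>|0| out[4]=81, l++
l=4 r=7: |-5|>|0| out[3]=25, l++
l=5 r=7: |-3|>|0| out[2]=9, l++
l=6 r=7: |-2|>|0| out[1]=4, l++
l=7 r=7: |0|<=|0| out[0]=0, r--

[0, 4, 9, 25, 81, 121, 144, 169, 256, 289, 529, 576]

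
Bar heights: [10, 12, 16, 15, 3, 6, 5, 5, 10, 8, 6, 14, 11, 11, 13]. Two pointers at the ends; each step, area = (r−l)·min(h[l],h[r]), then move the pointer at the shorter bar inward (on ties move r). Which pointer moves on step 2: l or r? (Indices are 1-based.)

l

l=1 r=15: min(10,13)*14=140 best=140 *, l++
l=2 r=15: min(12,13)*13=156 best=156 *, l++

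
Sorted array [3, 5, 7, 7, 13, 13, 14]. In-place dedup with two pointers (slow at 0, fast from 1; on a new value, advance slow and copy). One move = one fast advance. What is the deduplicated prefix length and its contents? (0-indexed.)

length 5; prefix = [3, 5, 7, 13, 14]

slow=0 fast=1: a[fast]=5≠a[slow]=3 write a[1]=5, slow++,fast++
slow=1 fast=2: a[fast]=7≠a[slow]=5 write a[2]=7, slow++,fast++
slow=2 fast=3: a[fast]=7=a[slow] dup, fast++
slow=2 fast=4: a[fast]=13≠a[slow]=7 write a[3]=13, slow++,fast++
slow=3 fast=5: a[fast]=13=a[slow] dup, fast++
slow=3 fast=6: a[fast]=14≠a[slow]=13 write a[4]=14, slow++,fast++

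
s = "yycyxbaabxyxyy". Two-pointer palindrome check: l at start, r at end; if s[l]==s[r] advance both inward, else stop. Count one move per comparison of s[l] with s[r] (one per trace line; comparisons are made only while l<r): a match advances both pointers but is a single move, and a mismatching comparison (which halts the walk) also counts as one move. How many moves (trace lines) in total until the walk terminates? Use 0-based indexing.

3 moves

l=0 r=13: 'y'=='y', l++,r--
l=1 r=12: 'y'=='y', l++,r--
l=2 r=11: 'c'!='x', stop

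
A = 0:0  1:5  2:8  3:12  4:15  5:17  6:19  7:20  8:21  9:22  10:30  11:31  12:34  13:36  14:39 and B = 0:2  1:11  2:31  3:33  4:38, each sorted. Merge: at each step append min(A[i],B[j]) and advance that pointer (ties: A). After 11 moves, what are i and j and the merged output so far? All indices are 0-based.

i=9, j=2, merged so far=[0, 2, 5, 8, 11, 12, 15, 17, 19, 20, 21]

i=0 j=0: A[i]=0<=B[j]=2 take 0, i++
i=1 j=0: A[i]=5>B[j]=2 take 2, j++
i=1 j=1: A[i]=5<=B[j]=11 take 5, i++
i=2 j=1: A[i]=8<=B[j]=11 take 8, i++
i=3 j=1: A[i]=12>B[j]=11 take 11, j++
i=3 j=2: A[i]=12<=B[j]=31 take 12, i++
i=4 j=2: A[i]=15<=B[j]=31 take 15, i++
i=5 j=2: A[i]=17<=B[j]=31 take 17, i++
i=6 j=2: A[i]=19<=B[j]=31 take 19, i++
i=7 j=2: A[i]=20<=B[j]=31 take 20, i++
i=8 j=2: A[i]=21<=B[j]=31 take 21, i++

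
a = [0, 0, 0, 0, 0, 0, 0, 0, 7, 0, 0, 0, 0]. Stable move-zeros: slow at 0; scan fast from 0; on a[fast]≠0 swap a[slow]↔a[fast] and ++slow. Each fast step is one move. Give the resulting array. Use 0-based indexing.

(s=0,f=0) a[fast]=0 → fast++
(s=0,f=1) a[fast]=0 → fast++
(s=0,f=2) a[fast]=0 → fast++
(s=0,f=3) a[fast]=0 → fast++
(s=0,f=4) a[fast]=0 → fast++
(s=0,f=5) a[fast]=0 → fast++
(s=0,f=6) a[fast]=0 → fast++
(s=0,f=7) a[fast]=0 → fast++
(s=0,f=8) a[fast]=7≠0 swap→a[0]=7 → slow++,fast++
(s=1,f=9) a[fast]=0 → fast++
(s=1,f=10) a[fast]=0 → fast++
(s=1,f=11) a[fast]=0 → fast++
(s=1,f=12) a[fast]=0 → fast++

[7, 0, 0, 0, 0, 0, 0, 0, 0, 0, 0, 0, 0]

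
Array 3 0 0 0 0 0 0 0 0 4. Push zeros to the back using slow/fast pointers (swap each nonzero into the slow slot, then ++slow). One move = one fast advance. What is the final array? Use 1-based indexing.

slow=1 fast=1: a[fast]=3≠0 swap→a[1]=3, slow++,fast++
slow=2 fast=2: a[fast]=0, fast++
slow=2 fast=3: a[fast]=0, fast++
slow=2 fast=4: a[fast]=0, fast++
slow=2 fast=5: a[fast]=0, fast++
slow=2 fast=6: a[fast]=0, fast++
slow=2 fast=7: a[fast]=0, fast++
slow=2 fast=8: a[fast]=0, fast++
slow=2 fast=9: a[fast]=0, fast++
slow=2 fast=10: a[fast]=4≠0 swap→a[2]=4, slow++,fast++

[3, 4, 0, 0, 0, 0, 0, 0, 0, 0]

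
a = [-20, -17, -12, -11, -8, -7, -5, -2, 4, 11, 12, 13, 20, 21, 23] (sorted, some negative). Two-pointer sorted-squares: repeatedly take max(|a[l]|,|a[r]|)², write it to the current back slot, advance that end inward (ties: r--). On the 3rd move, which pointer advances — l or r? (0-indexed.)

[0,14] |-20|<=|23| out[14]=529 → r--
[0,13] |-20|<=|21| out[13]=441 → r--
[0,12] |-20|<=|20| out[12]=400 → r--

r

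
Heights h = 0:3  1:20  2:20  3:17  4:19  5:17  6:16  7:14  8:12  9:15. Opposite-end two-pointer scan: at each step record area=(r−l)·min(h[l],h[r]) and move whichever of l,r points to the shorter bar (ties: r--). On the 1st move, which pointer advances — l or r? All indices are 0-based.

l=0 r=9: min(3,15)*9=27 best=27 *, l++

l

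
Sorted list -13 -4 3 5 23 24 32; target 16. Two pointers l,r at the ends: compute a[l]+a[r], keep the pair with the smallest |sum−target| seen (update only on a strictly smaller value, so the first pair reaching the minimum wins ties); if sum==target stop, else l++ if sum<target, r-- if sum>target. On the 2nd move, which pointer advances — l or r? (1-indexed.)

l

l=1 r=7: -13+32=19 d=3 *, r--
l=1 r=6: -13+24=11 d=5, l++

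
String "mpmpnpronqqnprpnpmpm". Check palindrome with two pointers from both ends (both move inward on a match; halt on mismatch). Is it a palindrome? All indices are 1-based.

not a palindrome (mismatch at 8,13)

l=1 r=20: 'm'=='m', l++,r--
l=2 r=19: 'p'=='p', l++,r--
l=3 r=18: 'm'=='m', l++,r--
l=4 r=17: 'p'=='p', l++,r--
l=5 r=16: 'n'=='n', l++,r--
l=6 r=15: 'p'=='p', l++,r--
l=7 r=14: 'r'=='r', l++,r--
l=8 r=13: 'o'!='p', stop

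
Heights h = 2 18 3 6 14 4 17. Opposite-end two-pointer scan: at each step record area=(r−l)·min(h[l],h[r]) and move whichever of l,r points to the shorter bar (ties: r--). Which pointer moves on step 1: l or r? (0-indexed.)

l

l=0 r=6: min(2,17)*6=12 best=12 *, l++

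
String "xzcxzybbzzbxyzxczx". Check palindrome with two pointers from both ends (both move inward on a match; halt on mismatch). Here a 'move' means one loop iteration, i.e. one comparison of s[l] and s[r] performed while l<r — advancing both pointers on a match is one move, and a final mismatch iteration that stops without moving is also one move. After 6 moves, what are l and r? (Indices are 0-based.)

l=6, r=11

l=0 r=17: 'x'=='x', l++,r--
l=1 r=16: 'z'=='z', l++,r--
l=2 r=15: 'c'=='c', l++,r--
l=3 r=14: 'x'=='x', l++,r--
l=4 r=13: 'z'=='z', l++,r--
l=5 r=12: 'y'=='y', l++,r--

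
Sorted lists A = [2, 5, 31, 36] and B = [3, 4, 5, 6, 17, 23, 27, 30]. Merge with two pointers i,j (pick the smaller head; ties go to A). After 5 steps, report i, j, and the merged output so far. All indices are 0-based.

[i=0,j=0] A[i]=2<=B[j]=3 take 2 → i++
[i=1,j=0] A[i]=5>B[j]=3 take 3 → j++
[i=1,j=1] A[i]=5>B[j]=4 take 4 → j++
[i=1,j=2] A[i]=5<=B[j]=5 take 5 → i++
[i=2,j=2] A[i]=31>B[j]=5 take 5 → j++

i=2, j=3, merged so far=[2, 3, 4, 5, 5]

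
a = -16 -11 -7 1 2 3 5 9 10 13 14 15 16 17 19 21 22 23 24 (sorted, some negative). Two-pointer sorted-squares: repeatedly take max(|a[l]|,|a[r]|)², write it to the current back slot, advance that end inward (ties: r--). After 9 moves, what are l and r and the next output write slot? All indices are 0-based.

l=1, r=10, next write slot=9

l=0 r=18: |-16|<=|24| out[18]=576, r--
l=0 r=17: |-16|<=|23| out[17]=529, r--
l=0 r=16: |-16|<=|22| out[16]=484, r--
l=0 r=15: |-16|<=|21| out[15]=441, r--
l=0 r=14: |-16|<=|19| out[14]=361, r--
l=0 r=13: |-16|<=|17| out[13]=289, r--
l=0 r=12: |-16|<=|16| out[12]=256, r--
l=0 r=11: |-16|>|15| out[11]=256, l++
l=1 r=11: |-11|<=|15| out[10]=225, r--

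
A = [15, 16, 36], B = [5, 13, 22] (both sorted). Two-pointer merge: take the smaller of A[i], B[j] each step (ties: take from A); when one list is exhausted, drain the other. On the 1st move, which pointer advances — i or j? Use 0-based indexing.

j

i=0 j=0: A[i]=15>B[j]=5 take 5, j++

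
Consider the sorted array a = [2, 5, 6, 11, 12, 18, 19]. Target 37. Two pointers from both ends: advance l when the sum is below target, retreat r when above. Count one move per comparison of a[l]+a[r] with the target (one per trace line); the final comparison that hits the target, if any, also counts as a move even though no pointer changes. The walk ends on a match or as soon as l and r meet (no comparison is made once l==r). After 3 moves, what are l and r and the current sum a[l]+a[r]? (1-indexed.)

[1,7] 2+19=21 <37 → l++
[2,7] 5+19=24 <37 → l++
[3,7] 6+19=25 <37 → l++

l=4, r=7, sum=30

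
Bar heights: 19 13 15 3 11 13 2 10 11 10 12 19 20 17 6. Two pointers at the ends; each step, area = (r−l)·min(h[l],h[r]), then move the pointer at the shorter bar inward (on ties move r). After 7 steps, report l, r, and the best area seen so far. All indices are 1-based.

l=6, r=13, best area=228

l=1 r=15: min(19,6)*14=84 best=84 *, r--
l=1 r=14: min(19,17)*13=221 best=221 *, r--
l=1 r=13: min(19,20)*12=228 best=228 *, l++
l=2 r=13: min(13,20)*11=143 best=228, l++
l=3 r=13: min(15,20)*10=150 best=228, l++
l=4 r=13: min(3,20)*9=27 best=228, l++
l=5 r=13: min(11,20)*8=88 best=228, l++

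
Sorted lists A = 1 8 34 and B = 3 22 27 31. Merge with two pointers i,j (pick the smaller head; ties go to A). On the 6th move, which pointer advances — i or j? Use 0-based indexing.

i=0 j=0: A[i]=1<=B[j]=3 take 1, i++
i=1 j=0: A[i]=8>B[j]=3 take 3, j++
i=1 j=1: A[i]=8<=B[j]=22 take 8, i++
i=2 j=1: A[i]=34>B[j]=22 take 22, j++
i=2 j=2: A[i]=34>B[j]=27 take 27, j++
i=2 j=3: A[i]=34>B[j]=31 take 31, j++

j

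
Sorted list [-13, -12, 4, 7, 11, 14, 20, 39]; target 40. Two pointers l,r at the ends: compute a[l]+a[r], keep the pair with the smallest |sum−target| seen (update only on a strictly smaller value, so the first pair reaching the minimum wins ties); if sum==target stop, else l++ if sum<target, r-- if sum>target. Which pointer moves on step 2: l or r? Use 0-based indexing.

l

l=0 r=7: -13+39=26 d=14 *, l++
l=1 r=7: -12+39=27 d=13 *, l++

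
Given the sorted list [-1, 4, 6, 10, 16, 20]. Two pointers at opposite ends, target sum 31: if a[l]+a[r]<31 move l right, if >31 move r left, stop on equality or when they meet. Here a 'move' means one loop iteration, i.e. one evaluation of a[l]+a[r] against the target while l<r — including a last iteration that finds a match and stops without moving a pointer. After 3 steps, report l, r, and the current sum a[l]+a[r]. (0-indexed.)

[0,5] -1+20=19 <31 → l++
[1,5] 4+20=24 <31 → l++
[2,5] 6+20=26 <31 → l++

l=3, r=5, sum=30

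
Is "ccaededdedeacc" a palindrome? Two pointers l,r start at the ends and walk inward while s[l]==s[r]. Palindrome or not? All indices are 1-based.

palindrome

[1,14] 'c'=='c' → l++,r--
[2,13] 'c'=='c' → l++,r--
[3,12] 'a'=='a' → l++,r--
[4,11] 'e'=='e' → l++,r--
[5,10] 'd'=='d' → l++,r--
[6,9] 'e'=='e' → l++,r--
[7,8] 'd'=='d' → l++,r--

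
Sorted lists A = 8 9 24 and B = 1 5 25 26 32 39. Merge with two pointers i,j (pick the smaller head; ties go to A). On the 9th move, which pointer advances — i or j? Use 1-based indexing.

[i=1,j=1] A[i]=8>B[j]=1 take 1 → j++
[i=1,j=2] A[i]=8>B[j]=5 take 5 → j++
[i=1,j=3] A[i]=8<=B[j]=25 take 8 → i++
[i=2,j=3] A[i]=9<=B[j]=25 take 9 → i++
[i=3,j=3] A[i]=24<=B[j]=25 take 24 → i++
[i=4,j=3] A done, take B[j]=25 → j++
[i=4,j=4] A done, take B[j]=26 → j++
[i=4,j=5] A done, take B[j]=32 → j++
[i=4,j=6] A done, take B[j]=39 → j++

j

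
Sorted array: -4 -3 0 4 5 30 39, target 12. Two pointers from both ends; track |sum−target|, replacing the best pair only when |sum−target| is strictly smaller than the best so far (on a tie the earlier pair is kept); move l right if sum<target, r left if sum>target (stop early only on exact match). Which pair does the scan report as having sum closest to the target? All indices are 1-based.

l=1 r=7: -4+39=35 d=23 *, r--
l=1 r=6: -4+30=26 d=14 *, r--
l=1 r=5: -4+5=1 d=11 *, l++
l=2 r=5: -3+5=2 d=10 *, l++
l=3 r=5: 0+5=5 d=7 *, l++
l=4 r=5: 4+5=9 d=3 *, l++

pair (4, 5) with sum 9 (|Δ|=3)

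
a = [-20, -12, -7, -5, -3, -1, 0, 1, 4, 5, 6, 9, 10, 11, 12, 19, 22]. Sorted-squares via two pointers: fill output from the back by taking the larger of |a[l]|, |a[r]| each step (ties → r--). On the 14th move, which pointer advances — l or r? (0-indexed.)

[0,16] |-20|<=|22| out[16]=484 → r--
[0,15] |-20|>|19| out[15]=400 → l++
[1,15] |-12|<=|19| out[14]=361 → r--
[1,14] |-12|<=|12| out[13]=144 → r--
[1,13] |-12|>|11| out[12]=144 → l++
[2,13] |-7|<=|11| out[11]=121 → r--
[2,12] |-7|<=|10| out[10]=100 → r--
[2,11] |-7|<=|9| out[9]=81 → r--
[2,10] |-7|>|6| out[8]=49 → l++
[3,10] |-5|<=|6| out[7]=36 → r--
[3,9] |-5|<=|5| out[6]=25 → r--
[3,8] |-5|>|4| out[5]=25 → l++
[4,8] |-3|<=|4| out[4]=16 → r--
[4,7] |-3|>|1| out[3]=9 → l++

l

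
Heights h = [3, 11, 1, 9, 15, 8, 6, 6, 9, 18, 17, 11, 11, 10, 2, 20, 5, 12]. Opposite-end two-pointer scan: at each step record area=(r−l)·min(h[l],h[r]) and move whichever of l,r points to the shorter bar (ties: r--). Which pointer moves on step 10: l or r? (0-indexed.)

l

[0,17] min(3,12)*17=51 best=51 * → l++
[1,17] min(11,12)*16=176 best=176 * → l++
[2,17] min(1,12)*15=15 best=176 → l++
[3,17] min(9,12)*14=126 best=176 → l++
[4,17] min(15,12)*13=156 best=176 → r--
[4,16] min(15,5)*12=60 best=176 → r--
[4,15] min(15,20)*11=165 best=176 → l++
[5,15] min(8,20)*10=80 best=176 → l++
[6,15] min(6,20)*9=54 best=176 → l++
[7,15] min(6,20)*8=48 best=176 → l++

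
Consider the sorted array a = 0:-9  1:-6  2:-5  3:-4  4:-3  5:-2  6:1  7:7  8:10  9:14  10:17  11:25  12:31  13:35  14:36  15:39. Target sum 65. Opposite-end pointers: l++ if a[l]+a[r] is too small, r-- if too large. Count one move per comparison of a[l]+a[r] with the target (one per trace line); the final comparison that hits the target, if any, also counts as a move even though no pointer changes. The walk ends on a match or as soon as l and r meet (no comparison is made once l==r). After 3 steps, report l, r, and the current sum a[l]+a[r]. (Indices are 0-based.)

l=3, r=15, sum=35

[0,15] -9+39=30 <65 → l++
[1,15] -6+39=33 <65 → l++
[2,15] -5+39=34 <65 → l++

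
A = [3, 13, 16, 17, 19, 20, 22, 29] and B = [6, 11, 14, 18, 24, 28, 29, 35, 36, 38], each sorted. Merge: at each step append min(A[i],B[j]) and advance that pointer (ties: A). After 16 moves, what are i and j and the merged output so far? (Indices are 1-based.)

i=9, j=9, merged so far=[3, 6, 11, 13, 14, 16, 17, 18, 19, 20, 22, 24, 28, 29, 29, 35]

i=1 j=1: A[i]=3<=B[j]=6 take 3, i++
i=2 j=1: A[i]=13>B[j]=6 take 6, j++
i=2 j=2: A[i]=13>B[j]=11 take 11, j++
i=2 j=3: A[i]=13<=B[j]=14 take 13, i++
i=3 j=3: A[i]=16>B[j]=14 take 14, j++
i=3 j=4: A[i]=16<=B[j]=18 take 16, i++
i=4 j=4: A[i]=17<=B[j]=18 take 17, i++
i=5 j=4: A[i]=19>B[j]=18 take 18, j++
i=5 j=5: A[i]=19<=B[j]=24 take 19, i++
i=6 j=5: A[i]=20<=B[j]=24 take 20, i++
i=7 j=5: A[i]=22<=B[j]=24 take 22, i++
i=8 j=5: A[i]=29>B[j]=24 take 24, j++
i=8 j=6: A[i]=29>B[j]=28 take 28, j++
i=8 j=7: A[i]=29<=B[j]=29 take 29, i++
i=9 j=7: A done, take B[j]=29, j++
i=9 j=8: A done, take B[j]=35, j++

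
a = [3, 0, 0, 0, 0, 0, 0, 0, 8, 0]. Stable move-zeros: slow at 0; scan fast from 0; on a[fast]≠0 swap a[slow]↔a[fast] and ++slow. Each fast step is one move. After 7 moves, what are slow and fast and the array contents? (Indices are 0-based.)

(s=0,f=0) a[fast]=3≠0 swap→a[0]=3 → slow++,fast++
(s=1,f=1) a[fast]=0 → fast++
(s=1,f=2) a[fast]=0 → fast++
(s=1,f=3) a[fast]=0 → fast++
(s=1,f=4) a[fast]=0 → fast++
(s=1,f=5) a[fast]=0 → fast++
(s=1,f=6) a[fast]=0 → fast++

slow=1, fast=7, a=[3, 0, 0, 0, 0, 0, 0, 0, 8, 0]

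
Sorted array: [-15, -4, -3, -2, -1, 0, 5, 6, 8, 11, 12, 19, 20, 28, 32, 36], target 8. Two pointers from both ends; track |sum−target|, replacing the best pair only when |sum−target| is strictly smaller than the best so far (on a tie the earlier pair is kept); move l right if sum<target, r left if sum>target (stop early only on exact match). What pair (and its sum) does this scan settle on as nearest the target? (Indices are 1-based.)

pair (-4, 12) with sum 8 (|Δ|=0)

[1,16] -15+36=21 d=13 * → r--
[1,15] -15+32=17 d=9 * → r--
[1,14] -15+28=13 d=5 * → r--
[1,13] -15+20=5 d=3 * → l++
[2,13] -4+20=16 d=8 → r--
[2,12] -4+19=15 d=7 → r--
[2,11] -4+12=8 d=0 * → stop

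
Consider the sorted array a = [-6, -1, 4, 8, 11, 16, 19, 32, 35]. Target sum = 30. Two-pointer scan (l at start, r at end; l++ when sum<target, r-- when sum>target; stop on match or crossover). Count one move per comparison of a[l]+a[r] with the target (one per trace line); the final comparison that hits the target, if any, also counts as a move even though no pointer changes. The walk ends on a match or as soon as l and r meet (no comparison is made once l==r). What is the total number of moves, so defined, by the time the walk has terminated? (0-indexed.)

l=0 r=8: -6+35=29 <30, l++
l=1 r=8: -1+35=34 >30, r--
l=1 r=7: -1+32=31 >30, r--
l=1 r=6: -1+19=18 <30, l++
l=2 r=6: 4+19=23 <30, l++
l=3 r=6: 8+19=27 <30, l++
l=4 r=6: 11+19=30, found

7 moves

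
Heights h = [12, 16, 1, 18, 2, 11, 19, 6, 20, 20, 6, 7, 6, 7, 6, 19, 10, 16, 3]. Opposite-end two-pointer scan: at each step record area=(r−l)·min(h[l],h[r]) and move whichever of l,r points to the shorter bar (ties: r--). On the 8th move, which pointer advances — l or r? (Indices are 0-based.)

l=0 r=18: min(12,3)*18=54 best=54 *, r--
l=0 r=17: min(12,16)*17=204 best=204 *, l++
l=1 r=17: min(16,16)*16=256 best=256 *, r--
l=1 r=16: min(16,10)*15=150 best=256, r--
l=1 r=15: min(16,19)*14=224 best=256, l++
l=2 r=15: min(1,19)*13=13 best=256, l++
l=3 r=15: min(18,19)*12=216 best=256, l++
l=4 r=15: min(2,19)*11=22 best=256, l++

l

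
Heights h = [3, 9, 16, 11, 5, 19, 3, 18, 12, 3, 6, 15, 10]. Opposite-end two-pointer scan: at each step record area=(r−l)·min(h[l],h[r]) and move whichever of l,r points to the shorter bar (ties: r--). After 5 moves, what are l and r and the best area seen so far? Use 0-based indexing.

l=0 r=12: min(3,10)*12=36 best=36 *, l++
l=1 r=12: min(9,10)*11=99 best=99 *, l++
l=2 r=12: min(16,10)*10=100 best=100 *, r--
l=2 r=11: min(16,15)*9=135 best=135 *, r--
l=2 r=10: min(16,6)*8=48 best=135, r--

l=2, r=9, best area=135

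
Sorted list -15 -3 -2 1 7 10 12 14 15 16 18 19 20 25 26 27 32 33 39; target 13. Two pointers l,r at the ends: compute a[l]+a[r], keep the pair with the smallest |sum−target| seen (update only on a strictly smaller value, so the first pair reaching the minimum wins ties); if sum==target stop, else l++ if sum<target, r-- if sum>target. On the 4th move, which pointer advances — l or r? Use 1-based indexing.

[1,19] -15+39=24 d=11 * → r--
[1,18] -15+33=18 d=5 * → r--
[1,17] -15+32=17 d=4 * → r--
[1,16] -15+27=12 d=1 * → l++

l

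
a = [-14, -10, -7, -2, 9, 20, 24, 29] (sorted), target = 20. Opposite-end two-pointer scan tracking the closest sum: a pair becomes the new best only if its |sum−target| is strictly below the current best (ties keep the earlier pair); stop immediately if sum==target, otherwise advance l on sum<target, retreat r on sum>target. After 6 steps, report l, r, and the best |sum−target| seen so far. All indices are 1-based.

l=5, r=6, best |Δ|=1

l=1 r=8: -14+29=15 d=5 *, l++
l=2 r=8: -10+29=19 d=1 *, l++
l=3 r=8: -7+29=22 d=2, r--
l=3 r=7: -7+24=17 d=3, l++
l=4 r=7: -2+24=22 d=2, r--
l=4 r=6: -2+20=18 d=2, l++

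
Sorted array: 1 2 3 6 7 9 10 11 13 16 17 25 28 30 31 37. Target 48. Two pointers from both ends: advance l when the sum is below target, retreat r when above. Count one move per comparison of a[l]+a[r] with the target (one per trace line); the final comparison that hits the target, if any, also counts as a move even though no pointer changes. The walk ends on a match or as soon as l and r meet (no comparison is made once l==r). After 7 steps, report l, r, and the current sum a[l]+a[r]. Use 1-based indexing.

l=1 r=16: 1+37=38 <48, l++
l=2 r=16: 2+37=39 <48, l++
l=3 r=16: 3+37=40 <48, l++
l=4 r=16: 6+37=43 <48, l++
l=5 r=16: 7+37=44 <48, l++
l=6 r=16: 9+37=46 <48, l++
l=7 r=16: 10+37=47 <48, l++

l=8, r=16, sum=48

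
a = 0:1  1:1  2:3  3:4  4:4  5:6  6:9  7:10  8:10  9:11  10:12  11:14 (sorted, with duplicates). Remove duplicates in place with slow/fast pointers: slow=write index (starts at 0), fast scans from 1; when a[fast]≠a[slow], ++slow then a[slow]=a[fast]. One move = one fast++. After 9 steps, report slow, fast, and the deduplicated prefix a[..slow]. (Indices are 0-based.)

slow=0 fast=1: a[fast]=1=a[slow] dup, fast++
slow=0 fast=2: a[fast]=3≠a[slow]=1 write a[1]=3, slow++,fast++
slow=1 fast=3: a[fast]=4≠a[slow]=3 write a[2]=4, slow++,fast++
slow=2 fast=4: a[fast]=4=a[slow] dup, fast++
slow=2 fast=5: a[fast]=6≠a[slow]=4 write a[3]=6, slow++,fast++
slow=3 fast=6: a[fast]=9≠a[slow]=6 write a[4]=9, slow++,fast++
slow=4 fast=7: a[fast]=10≠a[slow]=9 write a[5]=10, slow++,fast++
slow=5 fast=8: a[fast]=10=a[slow] dup, fast++
slow=5 fast=9: a[fast]=11≠a[slow]=10 write a[6]=11, slow++,fast++

slow=6, fast=10, prefix=[1, 3, 4, 6, 9, 10, 11]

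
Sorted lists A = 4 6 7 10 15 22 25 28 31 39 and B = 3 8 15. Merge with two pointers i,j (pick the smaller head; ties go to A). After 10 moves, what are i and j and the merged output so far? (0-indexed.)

i=7, j=3, merged so far=[3, 4, 6, 7, 8, 10, 15, 15, 22, 25]

[i=0,j=0] A[i]=4>B[j]=3 take 3 → j++
[i=0,j=1] A[i]=4<=B[j]=8 take 4 → i++
[i=1,j=1] A[i]=6<=B[j]=8 take 6 → i++
[i=2,j=1] A[i]=7<=B[j]=8 take 7 → i++
[i=3,j=1] A[i]=10>B[j]=8 take 8 → j++
[i=3,j=2] A[i]=10<=B[j]=15 take 10 → i++
[i=4,j=2] A[i]=15<=B[j]=15 take 15 → i++
[i=5,j=2] A[i]=22>B[j]=15 take 15 → j++
[i=5,j=3] B done, take A[i]=22 → i++
[i=6,j=3] B done, take A[i]=25 → i++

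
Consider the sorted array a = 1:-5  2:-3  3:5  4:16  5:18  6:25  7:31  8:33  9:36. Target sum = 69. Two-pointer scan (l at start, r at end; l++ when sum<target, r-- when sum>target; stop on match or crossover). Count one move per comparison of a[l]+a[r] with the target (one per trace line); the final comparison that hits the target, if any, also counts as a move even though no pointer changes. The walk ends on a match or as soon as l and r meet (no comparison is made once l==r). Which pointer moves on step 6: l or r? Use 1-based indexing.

l

[1,9] -5+36=31 <69 → l++
[2,9] -3+36=33 <69 → l++
[3,9] 5+36=41 <69 → l++
[4,9] 16+36=52 <69 → l++
[5,9] 18+36=54 <69 → l++
[6,9] 25+36=61 <69 → l++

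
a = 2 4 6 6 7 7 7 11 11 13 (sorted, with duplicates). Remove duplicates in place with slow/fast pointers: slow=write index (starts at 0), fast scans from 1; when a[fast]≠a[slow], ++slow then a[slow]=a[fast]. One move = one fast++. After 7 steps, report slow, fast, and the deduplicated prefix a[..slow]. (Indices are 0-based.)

slow=4, fast=8, prefix=[2, 4, 6, 7, 11]

(s=0,f=1) a[fast]=4≠a[slow]=2 write a[1]=4 → slow++,fast++
(s=1,f=2) a[fast]=6≠a[slow]=4 write a[2]=6 → slow++,fast++
(s=2,f=3) a[fast]=6=a[slow] dup → fast++
(s=2,f=4) a[fast]=7≠a[slow]=6 write a[3]=7 → slow++,fast++
(s=3,f=5) a[fast]=7=a[slow] dup → fast++
(s=3,f=6) a[fast]=7=a[slow] dup → fast++
(s=3,f=7) a[fast]=11≠a[slow]=7 write a[4]=11 → slow++,fast++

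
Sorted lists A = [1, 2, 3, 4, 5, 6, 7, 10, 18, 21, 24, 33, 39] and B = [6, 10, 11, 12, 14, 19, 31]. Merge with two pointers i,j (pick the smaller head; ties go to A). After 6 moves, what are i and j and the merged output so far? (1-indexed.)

i=7, j=1, merged so far=[1, 2, 3, 4, 5, 6]

i=1 j=1: A[i]=1<=B[j]=6 take 1, i++
i=2 j=1: A[i]=2<=B[j]=6 take 2, i++
i=3 j=1: A[i]=3<=B[j]=6 take 3, i++
i=4 j=1: A[i]=4<=B[j]=6 take 4, i++
i=5 j=1: A[i]=5<=B[j]=6 take 5, i++
i=6 j=1: A[i]=6<=B[j]=6 take 6, i++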